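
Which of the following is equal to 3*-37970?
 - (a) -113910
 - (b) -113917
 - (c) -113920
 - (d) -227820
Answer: a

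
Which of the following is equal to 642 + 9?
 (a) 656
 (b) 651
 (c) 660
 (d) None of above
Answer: b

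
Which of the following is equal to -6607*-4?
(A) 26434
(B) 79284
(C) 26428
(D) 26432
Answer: C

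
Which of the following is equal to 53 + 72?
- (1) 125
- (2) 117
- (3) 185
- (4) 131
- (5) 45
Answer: 1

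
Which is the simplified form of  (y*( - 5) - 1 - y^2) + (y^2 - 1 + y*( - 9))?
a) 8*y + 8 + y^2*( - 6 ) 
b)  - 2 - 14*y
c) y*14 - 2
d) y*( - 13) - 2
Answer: b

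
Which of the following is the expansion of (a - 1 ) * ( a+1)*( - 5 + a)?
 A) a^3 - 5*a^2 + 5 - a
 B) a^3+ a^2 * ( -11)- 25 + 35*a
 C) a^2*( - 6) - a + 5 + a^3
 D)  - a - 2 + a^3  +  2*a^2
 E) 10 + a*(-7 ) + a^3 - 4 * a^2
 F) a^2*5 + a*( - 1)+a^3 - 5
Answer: A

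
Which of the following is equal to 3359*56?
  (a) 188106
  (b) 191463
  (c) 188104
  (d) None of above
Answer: c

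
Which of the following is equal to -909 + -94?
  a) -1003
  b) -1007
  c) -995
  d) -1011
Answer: a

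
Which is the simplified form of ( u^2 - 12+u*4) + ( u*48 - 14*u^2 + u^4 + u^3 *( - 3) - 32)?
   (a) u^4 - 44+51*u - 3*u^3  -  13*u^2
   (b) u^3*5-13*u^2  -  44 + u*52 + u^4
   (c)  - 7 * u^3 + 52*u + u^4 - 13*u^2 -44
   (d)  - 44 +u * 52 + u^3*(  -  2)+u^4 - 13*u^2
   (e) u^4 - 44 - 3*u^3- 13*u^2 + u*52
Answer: e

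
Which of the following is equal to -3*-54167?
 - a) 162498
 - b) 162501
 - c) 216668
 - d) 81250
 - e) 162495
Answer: b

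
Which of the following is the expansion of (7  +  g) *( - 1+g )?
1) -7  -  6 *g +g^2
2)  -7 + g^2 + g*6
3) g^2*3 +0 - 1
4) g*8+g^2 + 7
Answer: 2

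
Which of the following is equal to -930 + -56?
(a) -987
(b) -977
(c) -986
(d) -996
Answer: c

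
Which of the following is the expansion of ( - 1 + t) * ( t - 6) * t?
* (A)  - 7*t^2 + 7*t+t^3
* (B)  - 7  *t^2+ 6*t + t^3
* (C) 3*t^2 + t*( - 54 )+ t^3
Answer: B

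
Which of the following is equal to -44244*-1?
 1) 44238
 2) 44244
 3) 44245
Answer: 2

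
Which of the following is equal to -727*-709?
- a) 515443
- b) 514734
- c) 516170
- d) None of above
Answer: a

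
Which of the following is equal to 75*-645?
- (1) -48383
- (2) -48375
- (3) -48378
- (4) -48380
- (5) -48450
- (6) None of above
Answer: 2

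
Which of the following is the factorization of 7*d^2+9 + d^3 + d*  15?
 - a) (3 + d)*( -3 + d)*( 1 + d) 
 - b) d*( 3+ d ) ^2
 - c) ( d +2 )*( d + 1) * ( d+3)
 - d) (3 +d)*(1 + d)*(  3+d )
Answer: d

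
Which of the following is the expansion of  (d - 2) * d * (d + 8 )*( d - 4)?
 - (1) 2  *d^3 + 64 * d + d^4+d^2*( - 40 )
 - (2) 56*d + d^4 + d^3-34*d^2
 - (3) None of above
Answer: 1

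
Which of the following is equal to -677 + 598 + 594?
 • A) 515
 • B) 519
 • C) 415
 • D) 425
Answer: A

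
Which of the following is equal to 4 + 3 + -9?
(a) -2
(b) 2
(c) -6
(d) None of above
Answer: a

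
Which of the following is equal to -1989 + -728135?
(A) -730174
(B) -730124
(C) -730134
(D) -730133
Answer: B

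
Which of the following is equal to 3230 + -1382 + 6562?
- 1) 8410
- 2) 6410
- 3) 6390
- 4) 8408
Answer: 1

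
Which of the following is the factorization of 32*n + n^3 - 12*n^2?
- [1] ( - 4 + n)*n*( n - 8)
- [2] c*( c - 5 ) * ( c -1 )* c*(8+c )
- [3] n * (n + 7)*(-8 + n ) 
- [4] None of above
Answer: 1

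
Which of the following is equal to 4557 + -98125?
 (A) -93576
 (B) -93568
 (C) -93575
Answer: B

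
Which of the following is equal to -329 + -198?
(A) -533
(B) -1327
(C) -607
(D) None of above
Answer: D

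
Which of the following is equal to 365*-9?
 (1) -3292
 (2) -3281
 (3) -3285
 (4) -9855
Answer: 3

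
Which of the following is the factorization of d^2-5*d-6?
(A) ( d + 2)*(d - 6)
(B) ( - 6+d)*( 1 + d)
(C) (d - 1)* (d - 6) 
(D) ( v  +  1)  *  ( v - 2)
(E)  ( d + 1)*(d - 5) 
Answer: B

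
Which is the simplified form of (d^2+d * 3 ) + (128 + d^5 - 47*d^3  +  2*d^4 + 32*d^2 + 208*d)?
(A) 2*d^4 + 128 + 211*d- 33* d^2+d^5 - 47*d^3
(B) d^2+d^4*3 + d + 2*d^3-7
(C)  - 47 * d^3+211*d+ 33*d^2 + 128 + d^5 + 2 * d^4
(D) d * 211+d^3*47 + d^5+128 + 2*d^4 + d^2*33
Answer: C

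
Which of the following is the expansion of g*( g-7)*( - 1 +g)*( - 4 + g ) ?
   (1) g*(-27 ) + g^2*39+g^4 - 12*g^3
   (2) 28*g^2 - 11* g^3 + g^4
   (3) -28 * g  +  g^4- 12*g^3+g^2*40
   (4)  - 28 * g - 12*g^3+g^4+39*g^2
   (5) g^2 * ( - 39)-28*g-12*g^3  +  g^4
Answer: 4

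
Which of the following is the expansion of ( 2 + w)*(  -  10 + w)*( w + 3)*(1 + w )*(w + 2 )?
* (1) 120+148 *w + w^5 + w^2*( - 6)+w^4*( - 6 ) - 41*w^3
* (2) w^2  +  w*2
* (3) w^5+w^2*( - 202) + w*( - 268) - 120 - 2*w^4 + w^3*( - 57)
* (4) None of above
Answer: 3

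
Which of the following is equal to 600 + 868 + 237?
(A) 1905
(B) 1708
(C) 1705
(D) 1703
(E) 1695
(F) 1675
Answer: C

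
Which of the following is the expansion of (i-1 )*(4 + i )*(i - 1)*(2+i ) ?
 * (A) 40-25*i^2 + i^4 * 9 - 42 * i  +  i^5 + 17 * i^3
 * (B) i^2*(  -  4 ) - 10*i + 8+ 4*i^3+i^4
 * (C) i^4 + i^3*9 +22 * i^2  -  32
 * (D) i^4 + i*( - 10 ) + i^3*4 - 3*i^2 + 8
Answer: D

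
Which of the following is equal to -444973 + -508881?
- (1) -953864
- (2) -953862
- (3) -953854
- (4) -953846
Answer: 3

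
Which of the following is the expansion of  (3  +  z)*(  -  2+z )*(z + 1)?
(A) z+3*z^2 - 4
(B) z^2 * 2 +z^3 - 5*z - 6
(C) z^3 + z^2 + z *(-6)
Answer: B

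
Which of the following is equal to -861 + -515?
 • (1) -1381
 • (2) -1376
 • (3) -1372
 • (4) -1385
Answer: 2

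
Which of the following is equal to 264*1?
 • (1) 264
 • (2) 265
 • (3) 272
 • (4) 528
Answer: 1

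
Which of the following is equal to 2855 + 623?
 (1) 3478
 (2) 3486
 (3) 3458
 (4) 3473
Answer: 1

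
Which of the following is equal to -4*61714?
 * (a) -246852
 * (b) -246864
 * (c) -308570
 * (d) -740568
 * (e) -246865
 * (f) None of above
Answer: f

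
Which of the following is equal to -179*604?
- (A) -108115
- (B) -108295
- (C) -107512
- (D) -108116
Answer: D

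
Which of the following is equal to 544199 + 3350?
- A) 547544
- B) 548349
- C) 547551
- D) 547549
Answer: D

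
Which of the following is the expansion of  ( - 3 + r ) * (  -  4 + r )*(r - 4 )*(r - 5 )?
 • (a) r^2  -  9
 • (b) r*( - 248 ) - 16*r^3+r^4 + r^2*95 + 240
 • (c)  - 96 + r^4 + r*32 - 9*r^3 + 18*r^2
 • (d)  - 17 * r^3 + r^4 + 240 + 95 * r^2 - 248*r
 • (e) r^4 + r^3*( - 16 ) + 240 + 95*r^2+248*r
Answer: b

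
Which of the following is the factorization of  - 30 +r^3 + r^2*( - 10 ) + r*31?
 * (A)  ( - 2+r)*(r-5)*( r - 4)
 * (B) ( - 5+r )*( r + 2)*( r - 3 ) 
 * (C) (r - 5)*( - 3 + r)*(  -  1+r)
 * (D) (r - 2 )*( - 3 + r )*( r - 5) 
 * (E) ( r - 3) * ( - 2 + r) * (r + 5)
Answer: D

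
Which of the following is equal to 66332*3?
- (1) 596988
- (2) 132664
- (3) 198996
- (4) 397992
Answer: 3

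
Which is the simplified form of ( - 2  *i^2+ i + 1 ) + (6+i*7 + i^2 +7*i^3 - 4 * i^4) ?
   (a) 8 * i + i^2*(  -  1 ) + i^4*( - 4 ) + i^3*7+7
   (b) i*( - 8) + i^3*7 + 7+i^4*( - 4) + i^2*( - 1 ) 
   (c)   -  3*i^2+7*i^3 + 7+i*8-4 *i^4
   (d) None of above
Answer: a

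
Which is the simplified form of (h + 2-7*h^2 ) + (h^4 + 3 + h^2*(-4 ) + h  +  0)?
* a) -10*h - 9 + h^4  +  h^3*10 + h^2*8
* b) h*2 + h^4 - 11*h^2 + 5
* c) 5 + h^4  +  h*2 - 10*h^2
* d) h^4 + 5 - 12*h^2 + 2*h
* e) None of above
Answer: b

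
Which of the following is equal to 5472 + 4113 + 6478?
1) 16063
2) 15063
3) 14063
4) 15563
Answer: 1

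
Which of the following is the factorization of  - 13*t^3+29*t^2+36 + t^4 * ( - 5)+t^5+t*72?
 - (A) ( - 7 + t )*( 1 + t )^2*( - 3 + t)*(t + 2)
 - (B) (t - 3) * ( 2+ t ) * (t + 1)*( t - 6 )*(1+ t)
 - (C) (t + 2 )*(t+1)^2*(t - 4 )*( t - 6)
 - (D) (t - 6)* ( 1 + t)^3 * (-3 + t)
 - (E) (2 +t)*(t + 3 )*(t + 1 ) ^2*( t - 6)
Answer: B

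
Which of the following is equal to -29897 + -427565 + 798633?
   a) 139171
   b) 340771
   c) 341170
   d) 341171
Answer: d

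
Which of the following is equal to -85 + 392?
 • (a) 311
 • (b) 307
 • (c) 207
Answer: b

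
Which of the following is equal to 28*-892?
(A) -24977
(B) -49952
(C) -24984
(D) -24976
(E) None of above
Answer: D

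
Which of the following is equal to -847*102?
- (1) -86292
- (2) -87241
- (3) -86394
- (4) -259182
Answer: 3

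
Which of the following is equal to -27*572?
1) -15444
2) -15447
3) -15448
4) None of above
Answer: 1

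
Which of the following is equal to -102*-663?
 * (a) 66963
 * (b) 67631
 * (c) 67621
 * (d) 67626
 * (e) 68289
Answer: d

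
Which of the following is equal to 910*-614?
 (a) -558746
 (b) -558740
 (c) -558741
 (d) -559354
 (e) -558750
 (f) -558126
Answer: b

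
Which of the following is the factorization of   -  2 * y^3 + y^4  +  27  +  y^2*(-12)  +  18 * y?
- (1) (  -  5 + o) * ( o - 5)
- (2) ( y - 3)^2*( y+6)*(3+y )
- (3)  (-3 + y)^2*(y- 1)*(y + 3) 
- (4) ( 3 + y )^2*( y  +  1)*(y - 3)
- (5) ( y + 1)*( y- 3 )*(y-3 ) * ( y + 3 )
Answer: 5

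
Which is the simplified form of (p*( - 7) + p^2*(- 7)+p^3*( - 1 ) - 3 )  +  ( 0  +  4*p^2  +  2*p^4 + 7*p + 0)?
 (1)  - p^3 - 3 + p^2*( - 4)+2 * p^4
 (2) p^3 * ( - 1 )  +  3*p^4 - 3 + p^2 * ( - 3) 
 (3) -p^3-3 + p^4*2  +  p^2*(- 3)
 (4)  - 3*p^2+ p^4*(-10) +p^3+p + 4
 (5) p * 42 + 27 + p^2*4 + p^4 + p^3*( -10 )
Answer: 3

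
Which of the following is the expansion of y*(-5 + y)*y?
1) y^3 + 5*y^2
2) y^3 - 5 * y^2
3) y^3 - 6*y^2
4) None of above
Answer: 2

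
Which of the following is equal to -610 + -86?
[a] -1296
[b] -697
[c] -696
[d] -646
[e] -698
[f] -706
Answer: c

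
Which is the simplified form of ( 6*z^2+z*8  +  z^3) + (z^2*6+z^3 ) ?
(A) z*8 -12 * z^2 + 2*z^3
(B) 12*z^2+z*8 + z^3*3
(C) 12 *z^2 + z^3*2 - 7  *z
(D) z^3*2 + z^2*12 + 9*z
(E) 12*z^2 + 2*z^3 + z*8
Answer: E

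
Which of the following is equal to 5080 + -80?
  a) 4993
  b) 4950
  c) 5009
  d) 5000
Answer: d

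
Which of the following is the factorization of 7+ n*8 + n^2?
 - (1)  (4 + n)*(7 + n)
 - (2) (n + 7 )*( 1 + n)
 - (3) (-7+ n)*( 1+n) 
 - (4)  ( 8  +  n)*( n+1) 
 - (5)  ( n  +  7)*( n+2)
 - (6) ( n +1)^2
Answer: 2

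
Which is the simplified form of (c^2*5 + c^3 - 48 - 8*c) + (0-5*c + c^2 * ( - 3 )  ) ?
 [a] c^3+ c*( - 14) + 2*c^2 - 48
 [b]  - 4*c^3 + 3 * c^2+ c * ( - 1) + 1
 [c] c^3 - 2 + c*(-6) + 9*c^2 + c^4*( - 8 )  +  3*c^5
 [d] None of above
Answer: d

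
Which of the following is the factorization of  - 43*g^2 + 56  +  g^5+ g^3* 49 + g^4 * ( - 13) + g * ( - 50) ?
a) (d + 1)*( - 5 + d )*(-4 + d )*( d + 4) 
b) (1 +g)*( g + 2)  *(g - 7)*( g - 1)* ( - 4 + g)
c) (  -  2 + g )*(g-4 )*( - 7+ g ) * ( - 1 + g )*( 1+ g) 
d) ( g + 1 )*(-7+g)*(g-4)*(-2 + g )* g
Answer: c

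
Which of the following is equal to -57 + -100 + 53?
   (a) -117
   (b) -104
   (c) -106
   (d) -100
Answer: b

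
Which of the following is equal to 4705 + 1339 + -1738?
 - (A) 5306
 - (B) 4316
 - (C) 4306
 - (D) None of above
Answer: C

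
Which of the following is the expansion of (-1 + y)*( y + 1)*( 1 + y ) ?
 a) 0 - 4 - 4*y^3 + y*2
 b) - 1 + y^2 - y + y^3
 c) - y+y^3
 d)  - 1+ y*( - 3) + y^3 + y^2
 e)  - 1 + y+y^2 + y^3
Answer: b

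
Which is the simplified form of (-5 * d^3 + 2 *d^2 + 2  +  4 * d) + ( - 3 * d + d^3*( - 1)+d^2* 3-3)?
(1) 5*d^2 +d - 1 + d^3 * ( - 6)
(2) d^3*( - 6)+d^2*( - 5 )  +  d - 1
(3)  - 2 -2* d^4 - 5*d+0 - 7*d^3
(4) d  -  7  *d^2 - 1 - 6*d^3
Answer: 1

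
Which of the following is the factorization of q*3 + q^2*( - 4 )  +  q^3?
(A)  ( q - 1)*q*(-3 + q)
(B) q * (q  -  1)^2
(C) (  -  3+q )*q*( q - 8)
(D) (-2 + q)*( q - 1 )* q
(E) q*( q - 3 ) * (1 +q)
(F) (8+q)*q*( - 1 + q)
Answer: A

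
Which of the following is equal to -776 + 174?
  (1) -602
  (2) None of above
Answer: 1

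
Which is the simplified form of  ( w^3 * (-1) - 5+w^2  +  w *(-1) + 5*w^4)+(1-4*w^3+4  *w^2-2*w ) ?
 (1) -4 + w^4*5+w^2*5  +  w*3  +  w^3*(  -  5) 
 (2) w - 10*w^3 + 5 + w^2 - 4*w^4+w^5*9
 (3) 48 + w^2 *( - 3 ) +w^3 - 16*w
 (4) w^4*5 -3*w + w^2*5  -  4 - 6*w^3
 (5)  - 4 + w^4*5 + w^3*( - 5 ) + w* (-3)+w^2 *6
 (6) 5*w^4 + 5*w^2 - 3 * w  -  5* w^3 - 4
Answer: 6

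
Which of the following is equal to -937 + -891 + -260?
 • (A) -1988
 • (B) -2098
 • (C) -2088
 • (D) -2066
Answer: C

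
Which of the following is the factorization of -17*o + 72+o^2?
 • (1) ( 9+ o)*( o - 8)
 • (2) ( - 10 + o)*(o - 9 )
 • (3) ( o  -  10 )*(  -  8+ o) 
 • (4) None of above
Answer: 4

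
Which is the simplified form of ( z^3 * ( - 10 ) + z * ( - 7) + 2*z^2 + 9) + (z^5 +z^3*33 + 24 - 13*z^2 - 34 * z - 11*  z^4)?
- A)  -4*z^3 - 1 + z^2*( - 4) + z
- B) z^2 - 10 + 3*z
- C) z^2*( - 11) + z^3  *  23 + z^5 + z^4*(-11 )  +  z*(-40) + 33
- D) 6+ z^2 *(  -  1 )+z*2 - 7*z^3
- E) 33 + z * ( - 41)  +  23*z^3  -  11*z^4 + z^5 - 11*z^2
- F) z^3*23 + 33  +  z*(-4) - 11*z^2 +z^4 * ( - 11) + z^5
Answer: E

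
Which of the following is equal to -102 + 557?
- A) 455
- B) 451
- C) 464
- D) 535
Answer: A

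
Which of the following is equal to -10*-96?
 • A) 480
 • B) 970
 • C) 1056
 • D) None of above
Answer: D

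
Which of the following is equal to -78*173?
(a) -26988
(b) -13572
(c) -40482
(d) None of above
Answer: d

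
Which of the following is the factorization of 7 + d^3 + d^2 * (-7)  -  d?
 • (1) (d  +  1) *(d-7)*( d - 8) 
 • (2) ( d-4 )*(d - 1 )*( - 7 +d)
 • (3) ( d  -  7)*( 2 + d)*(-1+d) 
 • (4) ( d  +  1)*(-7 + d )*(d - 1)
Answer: 4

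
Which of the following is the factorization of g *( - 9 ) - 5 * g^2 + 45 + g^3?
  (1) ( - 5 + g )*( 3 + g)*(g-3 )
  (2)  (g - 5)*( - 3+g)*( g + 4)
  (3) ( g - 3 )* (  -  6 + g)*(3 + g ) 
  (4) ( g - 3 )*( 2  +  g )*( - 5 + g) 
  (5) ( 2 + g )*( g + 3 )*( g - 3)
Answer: 1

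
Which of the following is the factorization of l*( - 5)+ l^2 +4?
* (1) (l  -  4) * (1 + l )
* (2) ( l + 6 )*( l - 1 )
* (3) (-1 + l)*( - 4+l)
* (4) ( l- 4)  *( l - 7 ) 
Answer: 3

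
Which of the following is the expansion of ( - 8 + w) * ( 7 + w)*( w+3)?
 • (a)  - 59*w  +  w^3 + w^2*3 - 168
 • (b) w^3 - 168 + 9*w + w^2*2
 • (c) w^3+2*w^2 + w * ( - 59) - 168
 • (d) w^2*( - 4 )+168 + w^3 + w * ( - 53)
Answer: c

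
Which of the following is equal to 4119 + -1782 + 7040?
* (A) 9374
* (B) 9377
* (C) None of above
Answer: B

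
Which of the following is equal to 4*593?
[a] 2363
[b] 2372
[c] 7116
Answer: b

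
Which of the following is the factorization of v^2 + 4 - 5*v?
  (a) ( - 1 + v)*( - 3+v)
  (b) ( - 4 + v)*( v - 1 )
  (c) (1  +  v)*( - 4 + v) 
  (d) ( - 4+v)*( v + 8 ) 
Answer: b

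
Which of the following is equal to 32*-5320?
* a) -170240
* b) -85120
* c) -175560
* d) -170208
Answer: a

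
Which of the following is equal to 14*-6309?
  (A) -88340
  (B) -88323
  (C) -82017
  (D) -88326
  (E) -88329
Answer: D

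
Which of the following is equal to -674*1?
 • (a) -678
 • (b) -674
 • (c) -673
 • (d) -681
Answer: b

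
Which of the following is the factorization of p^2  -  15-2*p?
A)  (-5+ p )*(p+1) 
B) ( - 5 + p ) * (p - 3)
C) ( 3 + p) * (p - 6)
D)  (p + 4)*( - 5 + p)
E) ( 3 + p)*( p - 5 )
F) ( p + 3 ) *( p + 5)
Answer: E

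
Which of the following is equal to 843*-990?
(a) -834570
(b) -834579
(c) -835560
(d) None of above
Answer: a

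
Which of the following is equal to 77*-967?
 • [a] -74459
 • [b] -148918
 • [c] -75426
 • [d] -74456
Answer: a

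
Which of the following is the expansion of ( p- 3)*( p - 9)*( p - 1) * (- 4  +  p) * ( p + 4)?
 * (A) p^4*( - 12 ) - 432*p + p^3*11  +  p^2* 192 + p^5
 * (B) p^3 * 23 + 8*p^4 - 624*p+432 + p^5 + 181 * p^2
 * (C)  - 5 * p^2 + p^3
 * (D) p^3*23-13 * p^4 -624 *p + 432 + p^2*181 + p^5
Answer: D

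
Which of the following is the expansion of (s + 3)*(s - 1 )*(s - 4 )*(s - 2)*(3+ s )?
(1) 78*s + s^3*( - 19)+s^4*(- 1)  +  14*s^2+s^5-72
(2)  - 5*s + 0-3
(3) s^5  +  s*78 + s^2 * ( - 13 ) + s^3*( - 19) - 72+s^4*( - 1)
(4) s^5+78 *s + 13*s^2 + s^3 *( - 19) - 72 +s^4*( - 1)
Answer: 4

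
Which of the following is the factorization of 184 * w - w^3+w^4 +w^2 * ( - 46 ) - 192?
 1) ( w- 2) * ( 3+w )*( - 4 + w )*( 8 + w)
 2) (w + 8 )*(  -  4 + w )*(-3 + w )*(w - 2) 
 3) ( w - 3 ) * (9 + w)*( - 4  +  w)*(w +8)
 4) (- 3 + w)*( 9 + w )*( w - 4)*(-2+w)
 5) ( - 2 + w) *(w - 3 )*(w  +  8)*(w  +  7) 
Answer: 2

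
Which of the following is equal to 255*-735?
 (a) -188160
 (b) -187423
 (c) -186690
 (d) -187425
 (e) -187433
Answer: d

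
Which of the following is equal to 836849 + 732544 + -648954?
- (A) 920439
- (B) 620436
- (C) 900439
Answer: A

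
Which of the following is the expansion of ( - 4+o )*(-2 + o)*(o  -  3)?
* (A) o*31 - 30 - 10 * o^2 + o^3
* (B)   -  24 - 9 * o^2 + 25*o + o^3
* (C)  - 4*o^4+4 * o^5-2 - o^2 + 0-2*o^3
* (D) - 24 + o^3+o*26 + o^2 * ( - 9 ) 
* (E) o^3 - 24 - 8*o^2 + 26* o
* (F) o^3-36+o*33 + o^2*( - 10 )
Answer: D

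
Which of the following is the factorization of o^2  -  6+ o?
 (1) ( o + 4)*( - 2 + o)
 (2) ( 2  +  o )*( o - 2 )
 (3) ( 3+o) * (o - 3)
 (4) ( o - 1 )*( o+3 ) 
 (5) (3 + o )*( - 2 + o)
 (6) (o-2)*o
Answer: 5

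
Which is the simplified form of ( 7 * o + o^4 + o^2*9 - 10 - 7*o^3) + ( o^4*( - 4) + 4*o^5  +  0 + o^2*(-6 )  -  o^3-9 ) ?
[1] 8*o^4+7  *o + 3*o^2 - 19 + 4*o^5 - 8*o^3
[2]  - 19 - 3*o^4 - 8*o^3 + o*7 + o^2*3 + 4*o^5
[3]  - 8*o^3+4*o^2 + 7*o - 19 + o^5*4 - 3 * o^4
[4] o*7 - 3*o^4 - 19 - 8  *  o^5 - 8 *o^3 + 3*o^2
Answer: 2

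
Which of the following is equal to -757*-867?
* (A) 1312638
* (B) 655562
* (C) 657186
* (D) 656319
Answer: D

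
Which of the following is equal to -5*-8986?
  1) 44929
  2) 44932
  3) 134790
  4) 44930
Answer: 4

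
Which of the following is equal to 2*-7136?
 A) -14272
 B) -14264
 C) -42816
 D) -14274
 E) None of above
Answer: A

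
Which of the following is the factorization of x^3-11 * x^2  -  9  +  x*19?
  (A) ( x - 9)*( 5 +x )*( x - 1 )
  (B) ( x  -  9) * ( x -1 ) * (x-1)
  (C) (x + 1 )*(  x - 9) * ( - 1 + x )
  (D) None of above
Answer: B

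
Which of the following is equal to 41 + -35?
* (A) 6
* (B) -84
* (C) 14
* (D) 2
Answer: A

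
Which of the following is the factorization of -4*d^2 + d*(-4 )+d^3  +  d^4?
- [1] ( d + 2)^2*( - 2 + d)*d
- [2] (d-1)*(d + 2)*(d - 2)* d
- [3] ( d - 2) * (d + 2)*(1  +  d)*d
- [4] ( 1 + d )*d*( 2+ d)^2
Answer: 3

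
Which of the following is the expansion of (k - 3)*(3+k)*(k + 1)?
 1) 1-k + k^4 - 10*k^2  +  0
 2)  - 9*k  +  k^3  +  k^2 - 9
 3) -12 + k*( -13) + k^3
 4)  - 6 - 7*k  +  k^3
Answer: 2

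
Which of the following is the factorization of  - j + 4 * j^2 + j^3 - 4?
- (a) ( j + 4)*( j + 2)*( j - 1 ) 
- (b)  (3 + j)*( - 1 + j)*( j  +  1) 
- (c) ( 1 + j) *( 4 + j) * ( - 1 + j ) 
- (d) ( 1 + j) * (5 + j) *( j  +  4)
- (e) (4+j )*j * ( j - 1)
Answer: c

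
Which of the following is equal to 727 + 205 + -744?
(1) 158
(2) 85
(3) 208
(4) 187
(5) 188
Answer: 5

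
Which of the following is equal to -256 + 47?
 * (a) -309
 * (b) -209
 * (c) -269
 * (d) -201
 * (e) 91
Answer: b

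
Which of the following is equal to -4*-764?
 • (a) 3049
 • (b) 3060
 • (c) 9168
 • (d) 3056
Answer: d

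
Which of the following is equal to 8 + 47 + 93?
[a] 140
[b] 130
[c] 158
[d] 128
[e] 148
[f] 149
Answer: e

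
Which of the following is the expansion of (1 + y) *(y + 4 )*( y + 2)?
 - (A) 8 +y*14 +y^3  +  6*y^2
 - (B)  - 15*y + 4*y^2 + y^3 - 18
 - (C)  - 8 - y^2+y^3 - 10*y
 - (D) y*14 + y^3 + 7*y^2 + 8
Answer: D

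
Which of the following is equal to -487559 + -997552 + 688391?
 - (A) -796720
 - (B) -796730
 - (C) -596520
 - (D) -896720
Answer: A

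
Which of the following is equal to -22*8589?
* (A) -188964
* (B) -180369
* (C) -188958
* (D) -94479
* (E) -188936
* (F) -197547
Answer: C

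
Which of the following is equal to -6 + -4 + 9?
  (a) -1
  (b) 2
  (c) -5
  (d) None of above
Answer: a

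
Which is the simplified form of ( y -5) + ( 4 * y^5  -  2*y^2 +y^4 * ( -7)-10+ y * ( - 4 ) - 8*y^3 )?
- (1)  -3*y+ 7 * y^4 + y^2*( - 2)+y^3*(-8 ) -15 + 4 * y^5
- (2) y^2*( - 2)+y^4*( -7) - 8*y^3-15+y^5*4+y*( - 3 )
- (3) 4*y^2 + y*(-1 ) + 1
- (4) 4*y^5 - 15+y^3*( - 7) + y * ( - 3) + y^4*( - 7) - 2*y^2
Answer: 2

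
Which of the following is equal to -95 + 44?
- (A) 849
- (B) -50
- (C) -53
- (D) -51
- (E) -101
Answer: D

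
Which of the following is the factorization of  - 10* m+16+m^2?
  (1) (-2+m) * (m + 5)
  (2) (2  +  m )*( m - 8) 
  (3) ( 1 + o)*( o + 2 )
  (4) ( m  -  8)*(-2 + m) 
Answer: 4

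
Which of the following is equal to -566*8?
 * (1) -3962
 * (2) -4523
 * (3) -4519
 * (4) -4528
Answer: 4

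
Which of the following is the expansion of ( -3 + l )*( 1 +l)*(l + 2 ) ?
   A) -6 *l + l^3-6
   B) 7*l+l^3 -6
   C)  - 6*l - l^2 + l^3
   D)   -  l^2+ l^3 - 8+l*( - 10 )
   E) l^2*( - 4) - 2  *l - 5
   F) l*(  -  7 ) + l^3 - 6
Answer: F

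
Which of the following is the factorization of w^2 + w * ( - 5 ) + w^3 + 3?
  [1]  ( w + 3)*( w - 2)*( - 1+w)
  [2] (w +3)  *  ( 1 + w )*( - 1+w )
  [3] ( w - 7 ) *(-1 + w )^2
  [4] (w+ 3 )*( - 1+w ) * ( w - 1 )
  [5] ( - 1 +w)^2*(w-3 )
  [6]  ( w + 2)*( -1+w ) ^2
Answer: 4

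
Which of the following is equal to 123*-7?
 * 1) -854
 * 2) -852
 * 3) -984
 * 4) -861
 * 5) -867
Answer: 4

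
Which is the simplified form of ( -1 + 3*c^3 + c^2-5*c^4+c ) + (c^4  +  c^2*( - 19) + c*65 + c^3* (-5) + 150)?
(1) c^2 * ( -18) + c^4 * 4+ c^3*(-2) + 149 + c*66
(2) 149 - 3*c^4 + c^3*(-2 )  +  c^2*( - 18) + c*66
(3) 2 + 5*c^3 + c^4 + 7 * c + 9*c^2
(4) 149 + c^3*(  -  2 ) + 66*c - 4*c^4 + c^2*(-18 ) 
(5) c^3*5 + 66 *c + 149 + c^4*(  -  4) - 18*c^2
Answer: 4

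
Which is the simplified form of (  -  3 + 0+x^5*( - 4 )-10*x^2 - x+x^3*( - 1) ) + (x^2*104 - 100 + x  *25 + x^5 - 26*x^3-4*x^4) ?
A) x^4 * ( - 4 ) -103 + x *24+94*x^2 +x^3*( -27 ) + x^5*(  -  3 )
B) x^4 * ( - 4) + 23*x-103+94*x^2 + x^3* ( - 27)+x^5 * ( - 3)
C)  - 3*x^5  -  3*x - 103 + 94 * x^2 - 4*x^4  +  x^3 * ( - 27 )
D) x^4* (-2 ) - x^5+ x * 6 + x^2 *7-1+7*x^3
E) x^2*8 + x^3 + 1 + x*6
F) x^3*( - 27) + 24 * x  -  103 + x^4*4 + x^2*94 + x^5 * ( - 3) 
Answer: A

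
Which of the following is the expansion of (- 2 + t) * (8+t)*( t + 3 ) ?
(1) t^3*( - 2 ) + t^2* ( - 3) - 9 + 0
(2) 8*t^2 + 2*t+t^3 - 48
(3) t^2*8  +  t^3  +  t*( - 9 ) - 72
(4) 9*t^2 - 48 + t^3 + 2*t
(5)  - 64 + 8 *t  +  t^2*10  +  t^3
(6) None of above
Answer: 4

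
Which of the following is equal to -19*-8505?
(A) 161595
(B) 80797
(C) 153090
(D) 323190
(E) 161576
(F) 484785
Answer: A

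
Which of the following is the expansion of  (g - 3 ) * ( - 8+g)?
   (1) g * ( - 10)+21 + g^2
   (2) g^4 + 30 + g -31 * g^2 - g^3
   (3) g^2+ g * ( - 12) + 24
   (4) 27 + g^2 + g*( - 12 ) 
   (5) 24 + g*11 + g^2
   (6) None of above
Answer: 6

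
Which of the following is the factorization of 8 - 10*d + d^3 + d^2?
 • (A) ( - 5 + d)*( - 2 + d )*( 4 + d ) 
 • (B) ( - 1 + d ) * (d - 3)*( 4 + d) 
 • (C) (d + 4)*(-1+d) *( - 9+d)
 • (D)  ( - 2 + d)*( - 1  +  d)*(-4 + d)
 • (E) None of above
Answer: E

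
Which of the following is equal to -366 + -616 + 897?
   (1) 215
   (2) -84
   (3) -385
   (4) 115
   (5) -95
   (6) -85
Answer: 6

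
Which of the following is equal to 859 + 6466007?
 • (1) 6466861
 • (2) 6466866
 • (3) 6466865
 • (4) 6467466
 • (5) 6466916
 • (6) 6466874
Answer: 2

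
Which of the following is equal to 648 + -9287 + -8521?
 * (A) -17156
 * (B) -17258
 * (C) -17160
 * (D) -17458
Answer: C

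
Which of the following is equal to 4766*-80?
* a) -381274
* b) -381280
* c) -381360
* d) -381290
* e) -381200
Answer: b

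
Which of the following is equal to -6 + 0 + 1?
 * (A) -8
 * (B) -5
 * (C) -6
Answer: B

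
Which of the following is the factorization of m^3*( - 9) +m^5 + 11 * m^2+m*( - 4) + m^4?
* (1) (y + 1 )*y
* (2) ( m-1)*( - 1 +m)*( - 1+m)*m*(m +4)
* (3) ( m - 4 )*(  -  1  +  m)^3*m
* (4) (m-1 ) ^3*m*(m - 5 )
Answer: 2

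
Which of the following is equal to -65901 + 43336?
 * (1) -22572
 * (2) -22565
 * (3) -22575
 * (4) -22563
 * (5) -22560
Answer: 2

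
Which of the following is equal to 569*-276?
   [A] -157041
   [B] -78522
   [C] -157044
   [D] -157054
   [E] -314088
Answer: C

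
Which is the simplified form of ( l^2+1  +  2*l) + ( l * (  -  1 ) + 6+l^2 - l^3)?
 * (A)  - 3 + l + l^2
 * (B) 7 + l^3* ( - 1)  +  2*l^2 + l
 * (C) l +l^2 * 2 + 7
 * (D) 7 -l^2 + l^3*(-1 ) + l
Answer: B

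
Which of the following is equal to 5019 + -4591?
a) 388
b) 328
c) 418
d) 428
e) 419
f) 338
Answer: d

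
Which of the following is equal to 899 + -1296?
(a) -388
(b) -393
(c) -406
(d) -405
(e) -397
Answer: e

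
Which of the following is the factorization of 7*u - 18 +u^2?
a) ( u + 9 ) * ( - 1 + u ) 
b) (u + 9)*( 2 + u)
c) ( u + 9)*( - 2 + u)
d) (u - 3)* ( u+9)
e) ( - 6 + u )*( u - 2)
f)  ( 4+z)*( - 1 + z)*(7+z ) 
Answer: c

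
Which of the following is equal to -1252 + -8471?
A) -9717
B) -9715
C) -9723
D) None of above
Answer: C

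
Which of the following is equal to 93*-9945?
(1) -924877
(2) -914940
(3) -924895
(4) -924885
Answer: 4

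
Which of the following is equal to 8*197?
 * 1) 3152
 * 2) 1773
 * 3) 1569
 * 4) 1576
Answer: 4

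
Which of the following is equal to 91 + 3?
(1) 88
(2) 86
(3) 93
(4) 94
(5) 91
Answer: 4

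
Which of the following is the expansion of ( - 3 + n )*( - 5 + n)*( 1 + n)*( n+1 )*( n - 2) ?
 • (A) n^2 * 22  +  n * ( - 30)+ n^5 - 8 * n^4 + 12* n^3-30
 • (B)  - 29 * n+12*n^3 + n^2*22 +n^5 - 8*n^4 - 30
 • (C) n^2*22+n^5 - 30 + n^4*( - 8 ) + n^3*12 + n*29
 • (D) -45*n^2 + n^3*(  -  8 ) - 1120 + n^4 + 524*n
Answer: B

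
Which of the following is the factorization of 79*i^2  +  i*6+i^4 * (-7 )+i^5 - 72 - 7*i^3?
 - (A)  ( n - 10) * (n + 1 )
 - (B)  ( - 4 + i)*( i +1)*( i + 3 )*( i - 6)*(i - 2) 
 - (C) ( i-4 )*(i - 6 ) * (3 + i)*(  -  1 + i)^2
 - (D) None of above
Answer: D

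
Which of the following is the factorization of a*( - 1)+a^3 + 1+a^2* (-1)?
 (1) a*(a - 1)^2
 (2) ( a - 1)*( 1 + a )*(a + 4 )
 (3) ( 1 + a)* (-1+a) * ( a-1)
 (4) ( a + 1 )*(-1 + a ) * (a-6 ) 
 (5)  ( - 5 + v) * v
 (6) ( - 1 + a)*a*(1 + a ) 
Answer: 3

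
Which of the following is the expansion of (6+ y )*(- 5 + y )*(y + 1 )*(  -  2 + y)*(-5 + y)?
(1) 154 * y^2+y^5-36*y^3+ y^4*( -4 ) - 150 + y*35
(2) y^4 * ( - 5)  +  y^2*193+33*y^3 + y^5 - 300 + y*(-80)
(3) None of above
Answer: 3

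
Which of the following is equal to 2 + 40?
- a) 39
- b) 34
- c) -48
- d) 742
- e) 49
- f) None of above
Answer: f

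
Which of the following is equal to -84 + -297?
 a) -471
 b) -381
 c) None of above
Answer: b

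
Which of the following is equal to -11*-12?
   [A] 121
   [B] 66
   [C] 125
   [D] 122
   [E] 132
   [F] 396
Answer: E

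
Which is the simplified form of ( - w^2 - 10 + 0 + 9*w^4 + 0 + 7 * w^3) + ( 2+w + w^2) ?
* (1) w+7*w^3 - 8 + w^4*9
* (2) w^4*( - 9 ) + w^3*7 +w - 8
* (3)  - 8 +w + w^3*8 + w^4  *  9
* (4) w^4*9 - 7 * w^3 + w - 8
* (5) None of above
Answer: 1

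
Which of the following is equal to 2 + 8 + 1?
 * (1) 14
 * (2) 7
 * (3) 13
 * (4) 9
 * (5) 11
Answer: 5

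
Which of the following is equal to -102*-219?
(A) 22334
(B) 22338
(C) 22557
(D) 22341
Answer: B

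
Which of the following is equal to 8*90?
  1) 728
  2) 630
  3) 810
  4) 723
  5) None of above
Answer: 5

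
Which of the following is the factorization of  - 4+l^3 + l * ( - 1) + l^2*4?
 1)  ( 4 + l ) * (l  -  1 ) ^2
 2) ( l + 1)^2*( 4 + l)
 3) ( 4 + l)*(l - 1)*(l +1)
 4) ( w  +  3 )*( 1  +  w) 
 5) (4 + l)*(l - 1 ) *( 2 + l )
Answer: 3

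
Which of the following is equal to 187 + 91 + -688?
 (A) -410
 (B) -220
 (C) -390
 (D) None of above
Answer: A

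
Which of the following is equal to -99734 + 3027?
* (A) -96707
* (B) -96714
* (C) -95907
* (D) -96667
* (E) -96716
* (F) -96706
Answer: A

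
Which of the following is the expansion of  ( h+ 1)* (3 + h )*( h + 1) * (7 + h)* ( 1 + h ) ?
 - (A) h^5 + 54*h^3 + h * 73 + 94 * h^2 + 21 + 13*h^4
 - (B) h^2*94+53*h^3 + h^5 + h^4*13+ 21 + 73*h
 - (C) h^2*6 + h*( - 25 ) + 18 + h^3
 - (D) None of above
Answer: A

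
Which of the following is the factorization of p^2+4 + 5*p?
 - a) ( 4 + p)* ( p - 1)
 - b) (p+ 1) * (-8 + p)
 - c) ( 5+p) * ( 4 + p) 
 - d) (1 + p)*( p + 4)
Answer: d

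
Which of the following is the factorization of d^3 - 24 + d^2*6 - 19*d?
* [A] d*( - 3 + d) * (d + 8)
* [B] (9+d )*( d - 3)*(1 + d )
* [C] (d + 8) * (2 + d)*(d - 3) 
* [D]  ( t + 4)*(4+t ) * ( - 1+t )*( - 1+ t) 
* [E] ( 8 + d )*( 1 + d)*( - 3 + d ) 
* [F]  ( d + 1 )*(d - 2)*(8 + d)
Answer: E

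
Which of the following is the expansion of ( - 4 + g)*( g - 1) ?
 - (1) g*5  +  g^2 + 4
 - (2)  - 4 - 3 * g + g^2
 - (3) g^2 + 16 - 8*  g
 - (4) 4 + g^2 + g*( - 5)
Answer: 4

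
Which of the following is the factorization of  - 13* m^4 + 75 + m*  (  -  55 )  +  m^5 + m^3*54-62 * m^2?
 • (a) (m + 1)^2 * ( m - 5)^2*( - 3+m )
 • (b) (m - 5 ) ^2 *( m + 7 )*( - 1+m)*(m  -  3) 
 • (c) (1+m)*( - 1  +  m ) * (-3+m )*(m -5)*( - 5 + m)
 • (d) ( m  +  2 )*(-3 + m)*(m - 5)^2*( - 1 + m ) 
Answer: c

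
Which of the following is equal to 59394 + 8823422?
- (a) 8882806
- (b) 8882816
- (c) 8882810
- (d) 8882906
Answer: b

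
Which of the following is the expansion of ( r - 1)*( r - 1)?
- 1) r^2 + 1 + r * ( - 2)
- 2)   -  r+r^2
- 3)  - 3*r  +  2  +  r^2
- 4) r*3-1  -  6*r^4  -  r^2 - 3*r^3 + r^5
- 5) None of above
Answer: 1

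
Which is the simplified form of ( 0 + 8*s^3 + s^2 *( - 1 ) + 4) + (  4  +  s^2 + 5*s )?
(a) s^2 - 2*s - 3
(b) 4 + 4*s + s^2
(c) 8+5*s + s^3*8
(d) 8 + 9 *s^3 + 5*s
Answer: c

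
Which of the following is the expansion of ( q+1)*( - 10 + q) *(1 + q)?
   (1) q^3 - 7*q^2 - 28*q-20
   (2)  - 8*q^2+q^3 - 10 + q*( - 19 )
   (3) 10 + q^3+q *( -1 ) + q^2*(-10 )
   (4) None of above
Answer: 2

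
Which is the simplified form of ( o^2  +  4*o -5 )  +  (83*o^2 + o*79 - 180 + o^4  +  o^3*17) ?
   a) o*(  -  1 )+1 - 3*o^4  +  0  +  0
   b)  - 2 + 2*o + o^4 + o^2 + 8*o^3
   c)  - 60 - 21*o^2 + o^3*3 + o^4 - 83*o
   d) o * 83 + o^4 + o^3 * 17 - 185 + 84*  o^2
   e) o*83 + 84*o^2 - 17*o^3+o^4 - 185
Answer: d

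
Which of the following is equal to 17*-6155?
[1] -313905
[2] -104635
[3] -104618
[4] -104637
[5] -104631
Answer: 2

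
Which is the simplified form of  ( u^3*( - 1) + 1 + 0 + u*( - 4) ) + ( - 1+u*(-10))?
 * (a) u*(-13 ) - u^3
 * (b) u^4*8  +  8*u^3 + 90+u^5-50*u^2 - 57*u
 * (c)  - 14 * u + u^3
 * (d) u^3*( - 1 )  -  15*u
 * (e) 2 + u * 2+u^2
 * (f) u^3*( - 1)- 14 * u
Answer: f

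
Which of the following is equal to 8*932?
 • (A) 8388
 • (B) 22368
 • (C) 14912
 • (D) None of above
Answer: D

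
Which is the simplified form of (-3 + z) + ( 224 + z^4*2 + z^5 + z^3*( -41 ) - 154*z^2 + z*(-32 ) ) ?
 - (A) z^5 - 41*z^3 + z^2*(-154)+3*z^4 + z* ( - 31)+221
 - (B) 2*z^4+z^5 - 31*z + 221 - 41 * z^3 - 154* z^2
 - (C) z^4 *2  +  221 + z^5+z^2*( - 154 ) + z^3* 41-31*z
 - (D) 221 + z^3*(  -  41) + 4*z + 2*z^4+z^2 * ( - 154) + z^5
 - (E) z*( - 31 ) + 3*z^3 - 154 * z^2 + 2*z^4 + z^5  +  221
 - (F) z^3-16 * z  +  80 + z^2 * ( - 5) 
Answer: B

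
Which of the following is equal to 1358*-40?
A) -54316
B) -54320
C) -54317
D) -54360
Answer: B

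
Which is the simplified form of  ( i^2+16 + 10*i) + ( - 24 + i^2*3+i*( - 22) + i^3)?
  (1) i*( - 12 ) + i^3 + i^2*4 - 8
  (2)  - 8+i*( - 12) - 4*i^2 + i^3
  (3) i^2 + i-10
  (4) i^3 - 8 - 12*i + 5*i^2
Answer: 1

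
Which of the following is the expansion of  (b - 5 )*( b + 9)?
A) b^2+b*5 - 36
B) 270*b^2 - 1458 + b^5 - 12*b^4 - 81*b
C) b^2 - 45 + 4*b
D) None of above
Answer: C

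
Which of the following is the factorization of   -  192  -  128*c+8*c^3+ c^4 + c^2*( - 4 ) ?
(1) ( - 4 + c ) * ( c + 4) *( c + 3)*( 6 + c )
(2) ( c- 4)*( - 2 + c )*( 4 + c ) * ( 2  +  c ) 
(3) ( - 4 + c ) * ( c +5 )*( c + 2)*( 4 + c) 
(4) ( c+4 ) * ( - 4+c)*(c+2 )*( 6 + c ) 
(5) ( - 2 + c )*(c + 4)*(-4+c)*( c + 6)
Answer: 4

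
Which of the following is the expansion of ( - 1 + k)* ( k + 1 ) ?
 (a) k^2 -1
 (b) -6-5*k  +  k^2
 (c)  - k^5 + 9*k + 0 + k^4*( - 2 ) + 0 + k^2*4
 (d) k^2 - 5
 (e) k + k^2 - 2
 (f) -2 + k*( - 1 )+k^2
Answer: a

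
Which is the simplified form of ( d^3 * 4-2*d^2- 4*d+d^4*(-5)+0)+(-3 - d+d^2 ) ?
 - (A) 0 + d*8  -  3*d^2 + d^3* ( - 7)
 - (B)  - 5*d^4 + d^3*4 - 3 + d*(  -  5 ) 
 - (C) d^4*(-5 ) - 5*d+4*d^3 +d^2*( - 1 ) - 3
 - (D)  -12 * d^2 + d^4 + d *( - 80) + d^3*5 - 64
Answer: C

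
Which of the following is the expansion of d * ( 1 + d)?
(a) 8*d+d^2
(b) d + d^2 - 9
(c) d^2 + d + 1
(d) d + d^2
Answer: d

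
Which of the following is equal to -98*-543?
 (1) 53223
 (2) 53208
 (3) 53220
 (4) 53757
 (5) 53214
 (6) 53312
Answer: 5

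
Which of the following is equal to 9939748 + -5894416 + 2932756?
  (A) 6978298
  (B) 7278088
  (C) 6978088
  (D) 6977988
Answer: C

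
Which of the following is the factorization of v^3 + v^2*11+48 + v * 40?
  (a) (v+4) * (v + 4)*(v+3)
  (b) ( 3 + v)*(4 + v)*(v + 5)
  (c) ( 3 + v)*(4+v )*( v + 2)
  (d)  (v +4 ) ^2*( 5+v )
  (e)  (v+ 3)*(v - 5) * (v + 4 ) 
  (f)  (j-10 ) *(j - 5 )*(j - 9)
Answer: a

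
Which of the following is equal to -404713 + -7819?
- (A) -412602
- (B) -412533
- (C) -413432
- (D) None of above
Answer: D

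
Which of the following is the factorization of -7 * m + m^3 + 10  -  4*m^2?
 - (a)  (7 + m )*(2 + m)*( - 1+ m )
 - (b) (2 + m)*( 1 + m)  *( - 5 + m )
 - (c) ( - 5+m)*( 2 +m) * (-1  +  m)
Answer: c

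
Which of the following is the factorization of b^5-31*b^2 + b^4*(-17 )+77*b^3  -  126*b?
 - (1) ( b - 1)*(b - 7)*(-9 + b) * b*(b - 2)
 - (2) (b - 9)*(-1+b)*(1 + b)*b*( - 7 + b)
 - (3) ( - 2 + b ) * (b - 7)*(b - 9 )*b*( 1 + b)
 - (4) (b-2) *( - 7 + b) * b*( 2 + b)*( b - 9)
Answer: 3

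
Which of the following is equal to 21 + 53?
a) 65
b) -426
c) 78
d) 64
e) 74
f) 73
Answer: e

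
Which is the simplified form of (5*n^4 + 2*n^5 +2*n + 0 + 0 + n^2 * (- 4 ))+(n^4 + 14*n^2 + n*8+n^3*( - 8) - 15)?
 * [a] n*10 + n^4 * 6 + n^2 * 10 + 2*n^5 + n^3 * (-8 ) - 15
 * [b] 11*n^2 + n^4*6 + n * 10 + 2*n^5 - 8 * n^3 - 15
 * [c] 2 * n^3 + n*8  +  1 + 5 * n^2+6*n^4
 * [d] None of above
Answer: a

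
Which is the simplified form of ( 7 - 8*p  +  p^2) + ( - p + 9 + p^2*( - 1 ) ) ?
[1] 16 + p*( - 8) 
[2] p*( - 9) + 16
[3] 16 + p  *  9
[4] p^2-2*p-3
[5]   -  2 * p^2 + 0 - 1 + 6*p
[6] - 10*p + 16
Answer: 2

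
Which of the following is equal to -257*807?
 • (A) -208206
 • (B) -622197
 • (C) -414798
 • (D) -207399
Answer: D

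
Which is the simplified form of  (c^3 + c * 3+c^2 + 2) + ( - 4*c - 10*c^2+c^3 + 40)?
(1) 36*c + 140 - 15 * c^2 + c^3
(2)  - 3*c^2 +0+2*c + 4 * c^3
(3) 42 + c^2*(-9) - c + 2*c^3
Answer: 3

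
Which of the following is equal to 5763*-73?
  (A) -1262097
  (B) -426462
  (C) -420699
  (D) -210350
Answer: C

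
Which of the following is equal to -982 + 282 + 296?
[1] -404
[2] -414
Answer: 1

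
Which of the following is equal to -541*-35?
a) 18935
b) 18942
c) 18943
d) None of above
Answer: a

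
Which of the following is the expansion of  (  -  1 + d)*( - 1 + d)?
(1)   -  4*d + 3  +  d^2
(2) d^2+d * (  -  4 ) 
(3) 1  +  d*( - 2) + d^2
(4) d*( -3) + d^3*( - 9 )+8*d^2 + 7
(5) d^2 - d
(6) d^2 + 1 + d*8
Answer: 3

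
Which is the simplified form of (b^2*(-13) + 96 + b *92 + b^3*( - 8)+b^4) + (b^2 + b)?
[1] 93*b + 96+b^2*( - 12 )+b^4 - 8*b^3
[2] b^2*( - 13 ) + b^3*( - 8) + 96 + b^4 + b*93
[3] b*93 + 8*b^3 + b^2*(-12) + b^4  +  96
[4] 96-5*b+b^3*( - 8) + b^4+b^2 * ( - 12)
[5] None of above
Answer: 1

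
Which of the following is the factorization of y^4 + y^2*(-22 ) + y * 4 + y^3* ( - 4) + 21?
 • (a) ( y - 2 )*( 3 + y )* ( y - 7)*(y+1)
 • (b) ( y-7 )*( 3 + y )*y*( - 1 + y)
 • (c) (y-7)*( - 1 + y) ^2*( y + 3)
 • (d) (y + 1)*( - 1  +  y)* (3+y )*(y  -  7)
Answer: d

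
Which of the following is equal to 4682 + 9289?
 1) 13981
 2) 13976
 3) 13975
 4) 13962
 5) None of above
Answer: 5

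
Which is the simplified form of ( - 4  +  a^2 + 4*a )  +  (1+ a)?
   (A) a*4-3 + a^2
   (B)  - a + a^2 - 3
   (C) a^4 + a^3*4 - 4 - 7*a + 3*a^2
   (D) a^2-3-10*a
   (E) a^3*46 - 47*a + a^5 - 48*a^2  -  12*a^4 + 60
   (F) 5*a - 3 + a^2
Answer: F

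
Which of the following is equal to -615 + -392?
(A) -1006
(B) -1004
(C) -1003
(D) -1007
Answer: D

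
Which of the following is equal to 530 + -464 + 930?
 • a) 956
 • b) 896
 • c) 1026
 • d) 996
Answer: d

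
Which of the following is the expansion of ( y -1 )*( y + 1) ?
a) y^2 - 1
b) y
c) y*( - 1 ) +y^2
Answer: a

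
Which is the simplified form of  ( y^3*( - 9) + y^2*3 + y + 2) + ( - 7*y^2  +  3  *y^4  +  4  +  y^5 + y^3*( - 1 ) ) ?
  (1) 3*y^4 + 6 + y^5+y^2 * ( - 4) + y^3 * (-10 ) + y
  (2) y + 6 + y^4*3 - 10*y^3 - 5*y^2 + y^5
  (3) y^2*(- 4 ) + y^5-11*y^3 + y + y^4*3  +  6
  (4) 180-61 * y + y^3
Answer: 1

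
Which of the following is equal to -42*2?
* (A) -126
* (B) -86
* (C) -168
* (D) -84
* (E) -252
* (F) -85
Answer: D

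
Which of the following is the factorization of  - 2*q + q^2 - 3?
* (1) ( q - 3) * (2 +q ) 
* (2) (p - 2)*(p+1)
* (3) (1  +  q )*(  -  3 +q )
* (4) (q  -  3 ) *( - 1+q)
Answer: 3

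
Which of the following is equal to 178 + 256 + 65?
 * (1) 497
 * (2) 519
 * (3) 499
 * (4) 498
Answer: 3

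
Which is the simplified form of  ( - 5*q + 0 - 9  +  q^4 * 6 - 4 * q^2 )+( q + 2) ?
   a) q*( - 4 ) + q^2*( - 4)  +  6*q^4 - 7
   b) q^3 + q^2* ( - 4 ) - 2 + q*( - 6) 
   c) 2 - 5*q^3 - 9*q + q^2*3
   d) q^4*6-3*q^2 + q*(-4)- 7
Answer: a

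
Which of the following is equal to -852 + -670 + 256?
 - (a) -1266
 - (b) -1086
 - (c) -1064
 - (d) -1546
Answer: a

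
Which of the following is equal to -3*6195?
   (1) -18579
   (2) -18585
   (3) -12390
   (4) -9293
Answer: 2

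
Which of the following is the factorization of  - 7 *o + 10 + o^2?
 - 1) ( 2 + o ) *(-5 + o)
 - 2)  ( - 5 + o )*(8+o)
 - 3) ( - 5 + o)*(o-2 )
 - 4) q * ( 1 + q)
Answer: 3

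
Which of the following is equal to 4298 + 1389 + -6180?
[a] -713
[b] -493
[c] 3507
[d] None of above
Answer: b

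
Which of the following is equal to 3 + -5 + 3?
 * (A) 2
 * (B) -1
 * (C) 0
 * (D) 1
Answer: D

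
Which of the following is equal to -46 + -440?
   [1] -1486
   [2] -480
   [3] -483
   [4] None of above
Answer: 4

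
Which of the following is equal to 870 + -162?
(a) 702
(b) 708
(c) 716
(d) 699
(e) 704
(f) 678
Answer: b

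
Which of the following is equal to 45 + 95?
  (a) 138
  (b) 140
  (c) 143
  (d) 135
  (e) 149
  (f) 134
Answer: b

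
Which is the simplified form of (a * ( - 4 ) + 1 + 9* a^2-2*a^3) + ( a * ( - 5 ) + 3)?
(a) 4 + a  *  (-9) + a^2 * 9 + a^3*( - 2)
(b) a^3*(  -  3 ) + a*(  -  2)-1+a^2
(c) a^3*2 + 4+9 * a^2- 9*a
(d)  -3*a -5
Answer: a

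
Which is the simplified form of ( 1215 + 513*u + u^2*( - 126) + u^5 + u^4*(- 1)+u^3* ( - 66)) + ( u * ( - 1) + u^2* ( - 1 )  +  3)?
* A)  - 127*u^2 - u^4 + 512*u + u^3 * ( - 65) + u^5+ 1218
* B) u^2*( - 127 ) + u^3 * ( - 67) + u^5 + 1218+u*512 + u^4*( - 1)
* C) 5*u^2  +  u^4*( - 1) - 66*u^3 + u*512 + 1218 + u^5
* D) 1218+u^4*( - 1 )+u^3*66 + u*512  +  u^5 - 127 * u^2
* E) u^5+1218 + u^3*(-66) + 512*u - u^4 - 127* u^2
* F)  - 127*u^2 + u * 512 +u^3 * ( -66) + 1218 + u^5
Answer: E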